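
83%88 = 83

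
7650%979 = 797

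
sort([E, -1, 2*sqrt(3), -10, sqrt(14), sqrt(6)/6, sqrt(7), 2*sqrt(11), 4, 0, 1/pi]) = [-10, -1, 0, 1/pi, sqrt(6)/6, sqrt(7), E, 2*sqrt(3), sqrt(14), 4, 2*sqrt(11)]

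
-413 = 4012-4425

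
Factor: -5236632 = -1*2^3*3^2*257^1*283^1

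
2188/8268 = 547/2067 ≈ 0.265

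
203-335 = -132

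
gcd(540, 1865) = 5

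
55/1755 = 11/351≈0.0313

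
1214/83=14 + 52/83 ≈ 14.63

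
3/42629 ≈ 0.0000704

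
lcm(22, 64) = 704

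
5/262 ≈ 0.0191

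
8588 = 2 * 4294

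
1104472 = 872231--232241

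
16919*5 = 84595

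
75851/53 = 1431 + 8/53 ≈ 1431.15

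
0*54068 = 0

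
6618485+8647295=15265780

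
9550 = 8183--1367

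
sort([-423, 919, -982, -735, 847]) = [-982, -735, -423, 847, 919]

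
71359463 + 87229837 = 158589300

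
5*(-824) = -4120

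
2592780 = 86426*30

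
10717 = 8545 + 2172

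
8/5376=1/672 ≈ 0.00149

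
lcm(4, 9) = 36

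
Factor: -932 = -1*2^2*233^1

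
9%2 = 1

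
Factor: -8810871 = -1*3^1*2936957^1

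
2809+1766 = 4575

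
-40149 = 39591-79740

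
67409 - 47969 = 19440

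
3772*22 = 82984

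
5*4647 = 23235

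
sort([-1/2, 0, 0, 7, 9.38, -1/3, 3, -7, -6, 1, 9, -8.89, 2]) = [-8.89, -7, -6, -1/2, -1/3, 0, 0, 1, 2, 3, 7, 9, 9.38]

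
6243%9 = 6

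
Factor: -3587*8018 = -1*2^1*17^1*19^1*211^2 = -28760566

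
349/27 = 12 + 25/27 ≈ 12.93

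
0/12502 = 0 = 0.00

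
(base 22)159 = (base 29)kn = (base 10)603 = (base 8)1133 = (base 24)113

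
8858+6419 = 15277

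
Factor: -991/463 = -1*463^(-1)*991^1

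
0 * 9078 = 0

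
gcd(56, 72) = 8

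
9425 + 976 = 10401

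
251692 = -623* (-404)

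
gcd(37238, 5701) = 1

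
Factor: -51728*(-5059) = 2^4*53^1*61^1*5059^1 = 261691952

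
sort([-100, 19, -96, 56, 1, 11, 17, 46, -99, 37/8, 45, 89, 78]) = [-100, -99, -96, 1, 37/8, 11, 17, 19, 45, 46, 56, 78, 89]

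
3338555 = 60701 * 55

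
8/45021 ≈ 0.000178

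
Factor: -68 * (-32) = 2^7 * 17^1 = 2176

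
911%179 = 16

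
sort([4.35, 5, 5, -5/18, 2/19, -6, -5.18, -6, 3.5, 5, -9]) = [-9, -6, -6, -5.18, -5/18, 2/19, 3.5, 4.35, 5, 5, 5]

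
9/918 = 1/102 ≈ 0.00980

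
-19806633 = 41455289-61261922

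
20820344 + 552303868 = 573124212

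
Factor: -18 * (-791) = 2^1 * 3^2 * 7^1 * 113^1 = 14238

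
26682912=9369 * 2848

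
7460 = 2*3730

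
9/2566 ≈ 0.00351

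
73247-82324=-9077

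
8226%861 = 477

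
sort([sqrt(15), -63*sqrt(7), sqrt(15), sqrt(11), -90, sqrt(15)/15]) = [-63*sqrt(7), -90, sqrt(15)/15, sqrt(11), sqrt(15), sqrt(15)]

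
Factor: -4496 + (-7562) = -1 * 2^1 * 6029^1 = -12058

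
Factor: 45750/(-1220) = -1 * 2^(-1) * 3^1 * 5^2 = -75/2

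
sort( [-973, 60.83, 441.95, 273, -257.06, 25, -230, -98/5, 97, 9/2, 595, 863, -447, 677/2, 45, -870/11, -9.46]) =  [-973, -447, -257.06, -230, -870/11, -98/5, -9.46, 9/2, 25, 45, 60.83, 97, 273, 677/2, 441.95, 595, 863]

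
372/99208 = 93/24802 ≈ 0.00375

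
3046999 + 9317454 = 12364453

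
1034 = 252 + 782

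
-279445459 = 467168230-746613689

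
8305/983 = 8+441/983 ≈ 8.45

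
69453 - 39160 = 30293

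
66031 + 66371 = 132402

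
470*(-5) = -2350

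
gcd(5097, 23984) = 1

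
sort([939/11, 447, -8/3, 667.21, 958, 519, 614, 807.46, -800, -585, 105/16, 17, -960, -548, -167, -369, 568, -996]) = [-996, -960, -800, -585, -548, -369, -167, -8/3, 105/16, 17, 939/11, 447, 519, 568, 614, 667.21, 807.46, 958]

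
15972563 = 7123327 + 8849236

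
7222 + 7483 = 14705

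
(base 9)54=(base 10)49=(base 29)1k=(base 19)2b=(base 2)110001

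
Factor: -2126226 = -1*2^1*3^1*354371^1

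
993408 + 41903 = 1035311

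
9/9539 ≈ 0.000943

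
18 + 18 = 36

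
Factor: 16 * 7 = 2^4 * 7^1 = 112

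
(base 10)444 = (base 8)674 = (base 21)103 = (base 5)3234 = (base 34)d2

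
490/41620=49/4162 ≈ 0.0118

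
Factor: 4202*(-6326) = -1*2^2*11^1*191^1*3163^1 = -26581852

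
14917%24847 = 14917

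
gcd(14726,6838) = 2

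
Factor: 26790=2^1*3^1*5^1*19^1*47^1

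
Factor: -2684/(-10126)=2^1 * 11^1 * 83^(-1)=22/83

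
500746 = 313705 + 187041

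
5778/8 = 722+1/4 = 722.25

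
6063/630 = 2021/210≈9.62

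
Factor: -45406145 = -1 * 5^1 * 193^1 * 211^1 * 223^1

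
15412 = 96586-81174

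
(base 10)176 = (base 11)150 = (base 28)68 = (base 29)62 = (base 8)260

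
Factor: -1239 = -1*3^1*7^1*59^1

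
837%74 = 23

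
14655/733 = 19 + 728/733 ≈ 19.99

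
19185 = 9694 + 9491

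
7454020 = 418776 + 7035244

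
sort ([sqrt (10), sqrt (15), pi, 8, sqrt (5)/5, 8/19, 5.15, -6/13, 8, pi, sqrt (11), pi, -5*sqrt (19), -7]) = [-5*sqrt (19), -7, -6/13, 8/19, sqrt (5)/5, pi, pi, pi, sqrt (10), sqrt (11), sqrt (15), 5.15, 8, 8]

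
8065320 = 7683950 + 381370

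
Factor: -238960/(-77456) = 5^1 * 29^1 * 47^(-1) = 145/47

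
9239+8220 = 17459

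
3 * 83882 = 251646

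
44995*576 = 25917120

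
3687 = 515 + 3172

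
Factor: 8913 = 3^1*2971^1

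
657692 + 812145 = 1469837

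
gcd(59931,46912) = 1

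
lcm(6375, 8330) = 624750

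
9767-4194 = 5573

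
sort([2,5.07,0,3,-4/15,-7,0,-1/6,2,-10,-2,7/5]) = [-10,-7,-2,-4/15,-1/6,0,0,7/5,2,2,3,5.07]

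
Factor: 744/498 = 2^2 * 31^1 * 83^(-1) = 124/83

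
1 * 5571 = 5571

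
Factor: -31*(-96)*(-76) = -1*2^7*3^1*19^1*31^1 = -226176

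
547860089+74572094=622432183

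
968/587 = 1 + 381/587 ≈ 1.65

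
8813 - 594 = 8219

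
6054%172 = 34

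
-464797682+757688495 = 292890813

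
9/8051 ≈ 0.00112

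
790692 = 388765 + 401927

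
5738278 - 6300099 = -561821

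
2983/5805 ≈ 0.514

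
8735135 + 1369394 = 10104529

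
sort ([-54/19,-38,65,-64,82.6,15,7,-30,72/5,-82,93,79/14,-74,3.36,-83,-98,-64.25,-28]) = [-98,-83,-82,-74,-64.25,-64,-38,-30,-28,-54/19,3.36,79/14,7,72/5,15,65,82.6,93]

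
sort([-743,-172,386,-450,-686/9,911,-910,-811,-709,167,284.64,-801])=[-910,-811,-801,-743,-709,-450,-172,-686/9,167,284.64,386,911]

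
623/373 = 1 + 250/373 ≈ 1.67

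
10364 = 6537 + 3827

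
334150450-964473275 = -630322825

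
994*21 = 20874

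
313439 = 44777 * 7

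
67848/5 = 13569 + 3/5 = 13569.60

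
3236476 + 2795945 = 6032421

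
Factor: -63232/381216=-1*2^3*3^(-1)*11^(-1)*13^1*19^(-1)=-104/627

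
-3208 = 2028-5236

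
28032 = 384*73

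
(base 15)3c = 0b111001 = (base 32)1p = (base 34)1n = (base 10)57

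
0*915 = 0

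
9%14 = 9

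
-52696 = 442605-495301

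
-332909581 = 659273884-992183465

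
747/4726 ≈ 0.158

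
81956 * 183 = 14997948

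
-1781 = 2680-4461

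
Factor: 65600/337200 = 2^2*3^(-1)*41^1*281^(-1) = 164/843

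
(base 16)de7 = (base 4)313213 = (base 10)3559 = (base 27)4nm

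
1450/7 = 207 + 1/7 ≈ 207.14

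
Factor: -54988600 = -1 * 2^3 * 5^2 * 274943^1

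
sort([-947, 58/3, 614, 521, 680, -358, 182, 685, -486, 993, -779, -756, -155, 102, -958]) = [-958, -947, -779, -756, -486, -358, -155, 58/3, 102, 182, 521, 614, 680, 685, 993]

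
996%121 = 28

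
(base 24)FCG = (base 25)E7J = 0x22F0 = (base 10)8944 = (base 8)21360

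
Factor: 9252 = 2^2*3^2*257^1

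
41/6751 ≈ 0.00607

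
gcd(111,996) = 3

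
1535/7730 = 307/1546 ≈ 0.199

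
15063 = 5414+9649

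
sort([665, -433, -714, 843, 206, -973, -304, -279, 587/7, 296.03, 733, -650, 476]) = [-973, -714, -650, -433, -304, -279, 587/7, 206, 296.03, 476, 665, 733, 843]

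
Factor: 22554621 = 3^2 * 2506069^1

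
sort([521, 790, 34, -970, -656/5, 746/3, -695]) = [-970, -695, -656/5, 34, 746/3, 521, 790]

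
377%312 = 65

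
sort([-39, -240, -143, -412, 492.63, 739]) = [-412, -240, -143, -39, 492.63, 739]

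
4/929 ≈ 0.00431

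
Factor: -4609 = -1 * 11^1 * 419^1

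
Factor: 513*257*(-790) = -1*2^1*3^3*5^1*19^1*79^1*257^1 = -104154390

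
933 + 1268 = 2201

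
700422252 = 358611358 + 341810894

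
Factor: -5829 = -1*3^1*29^1*67^1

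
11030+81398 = 92428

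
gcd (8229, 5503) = 1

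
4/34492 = 1/8623 ≈ 0.000116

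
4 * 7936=31744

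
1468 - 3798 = -2330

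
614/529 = 1 + 85/529 ≈ 1.16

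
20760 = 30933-10173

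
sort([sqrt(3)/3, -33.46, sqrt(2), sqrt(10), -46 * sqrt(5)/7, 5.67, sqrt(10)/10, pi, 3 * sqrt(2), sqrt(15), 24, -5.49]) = [-33.46, -46 * sqrt(5)/7, -5.49, sqrt(10)/10, sqrt(3)/3, sqrt(2), pi, sqrt(10), sqrt(15), 3 * sqrt(2), 5.67, 24]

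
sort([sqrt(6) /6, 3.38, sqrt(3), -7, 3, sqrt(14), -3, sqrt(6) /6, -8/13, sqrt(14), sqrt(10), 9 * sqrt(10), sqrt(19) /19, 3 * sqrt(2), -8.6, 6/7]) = [-8.6, -7, -3, -8/13, sqrt(19) /19, sqrt(6) /6, sqrt(6) /6, 6/7, sqrt(3), 3, sqrt(10), 3.38, sqrt(14), sqrt(14), 3 * sqrt(2), 9 * sqrt(10)]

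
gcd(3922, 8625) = 1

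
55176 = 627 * 88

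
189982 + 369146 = 559128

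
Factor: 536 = 2^3*67^1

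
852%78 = 72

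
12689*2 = 25378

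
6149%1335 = 809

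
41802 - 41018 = 784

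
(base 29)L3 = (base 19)1D4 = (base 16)264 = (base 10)612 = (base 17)220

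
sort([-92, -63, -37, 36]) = [-92, -63, -37, 36]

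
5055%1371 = 942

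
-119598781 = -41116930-78481851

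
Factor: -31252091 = -1 * 13^1 * 509^1 * 4723^1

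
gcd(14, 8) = 2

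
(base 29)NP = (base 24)14K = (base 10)692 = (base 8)1264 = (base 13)413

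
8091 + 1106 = 9197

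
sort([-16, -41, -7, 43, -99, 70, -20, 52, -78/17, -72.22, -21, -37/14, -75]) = [-99, -75, -72.22, -41, -21, -20, -16, -7, -78/17, -37/14, 43, 52, 70]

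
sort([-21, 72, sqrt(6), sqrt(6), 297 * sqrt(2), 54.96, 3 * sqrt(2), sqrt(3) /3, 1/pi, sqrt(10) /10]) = [-21, sqrt(10) /10, 1/pi, sqrt(3) /3, sqrt(6), sqrt(6), 3 * sqrt(2), 54.96, 72, 297 * sqrt(2)]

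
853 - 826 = 27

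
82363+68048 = 150411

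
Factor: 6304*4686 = 2^6*3^1*11^1*71^1*197^1 = 29540544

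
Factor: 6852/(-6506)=-1*2^1*3^1*571^1*3253^(-1)=-3426/3253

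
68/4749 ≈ 0.0143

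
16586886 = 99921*166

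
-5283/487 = -10 - 413/487 ≈ -10.85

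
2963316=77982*38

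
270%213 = 57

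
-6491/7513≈-0.864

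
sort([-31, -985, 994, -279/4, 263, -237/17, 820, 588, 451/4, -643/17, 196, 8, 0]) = [-985, -279/4, -643/17, -31, -237/17, 0, 8, 451/4, 196, 263, 588, 820, 994]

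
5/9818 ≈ 0.000509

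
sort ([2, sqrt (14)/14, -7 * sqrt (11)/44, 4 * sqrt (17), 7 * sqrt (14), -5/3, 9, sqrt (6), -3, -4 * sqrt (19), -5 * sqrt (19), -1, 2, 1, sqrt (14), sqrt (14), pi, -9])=[-5 * sqrt (19), -4 * sqrt (19), -9, -3, -5/3, -1, -7 * sqrt (11)/44, sqrt (14)/14, 1, 2, 2, sqrt (6), pi, sqrt (14), sqrt (14), 9, 4 * sqrt (17), 7 * sqrt (14)]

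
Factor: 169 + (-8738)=-1*11^1*19^1*41^1=-8569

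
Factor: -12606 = -1*2^1*3^1*11^1*191^1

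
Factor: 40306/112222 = 7^1*11^(-1)*2879^1*5101^(-1) = 20153/56111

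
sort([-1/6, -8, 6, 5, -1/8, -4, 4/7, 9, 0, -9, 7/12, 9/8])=[-9, -8, -4, -1/6, -1/8, 0, 4/7, 7/12, 9/8, 5, 6, 9]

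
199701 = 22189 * 9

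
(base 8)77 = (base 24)2f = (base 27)29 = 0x3f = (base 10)63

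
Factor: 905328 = 2^4 * 3^2 * 6287^1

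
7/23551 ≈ 0.000297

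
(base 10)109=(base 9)131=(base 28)3p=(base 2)1101101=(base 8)155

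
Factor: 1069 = 1069^1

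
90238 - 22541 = 67697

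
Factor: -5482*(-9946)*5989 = 2^2*53^1*113^1*2741^1*4973^1 = 326544068308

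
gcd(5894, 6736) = 842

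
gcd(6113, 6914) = 1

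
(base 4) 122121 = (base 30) 1q9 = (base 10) 1689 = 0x699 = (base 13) 9cc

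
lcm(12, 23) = 276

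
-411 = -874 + 463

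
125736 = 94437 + 31299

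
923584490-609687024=313897466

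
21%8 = 5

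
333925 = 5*66785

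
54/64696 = 27/32348 ≈ 0.000835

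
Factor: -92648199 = -1 * 3^1 * 7^1 * 19^1 * 89^1 * 2609^1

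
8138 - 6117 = 2021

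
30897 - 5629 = 25268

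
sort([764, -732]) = [-732, 764]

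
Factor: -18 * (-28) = 2^3 * 3^2 * 7^1 = 504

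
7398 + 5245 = 12643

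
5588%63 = 44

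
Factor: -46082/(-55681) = 2^1*23041^1*55681^(-1)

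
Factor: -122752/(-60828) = 2^5*3^(-1)*7^1*37^(-1) = 224/111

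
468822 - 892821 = -423999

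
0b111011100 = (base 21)11e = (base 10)476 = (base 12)338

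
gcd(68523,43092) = 21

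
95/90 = 19/18 ≈ 1.06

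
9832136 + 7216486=17048622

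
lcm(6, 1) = 6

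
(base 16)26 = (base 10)38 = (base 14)2a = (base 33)15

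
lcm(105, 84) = 420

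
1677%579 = 519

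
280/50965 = 56/10193 ≈ 0.00549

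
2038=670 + 1368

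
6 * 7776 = 46656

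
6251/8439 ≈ 0.741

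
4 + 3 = 7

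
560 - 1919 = -1359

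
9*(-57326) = -515934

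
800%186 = 56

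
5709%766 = 347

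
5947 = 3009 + 2938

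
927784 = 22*42172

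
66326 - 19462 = 46864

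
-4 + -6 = -10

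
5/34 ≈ 0.147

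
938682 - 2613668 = -1674986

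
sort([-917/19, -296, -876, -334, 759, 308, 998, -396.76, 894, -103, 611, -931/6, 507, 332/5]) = [-876, -396.76, -334, -296, -931/6, -103, -917/19, 332/5, 308, 507, 611, 759, 894, 998]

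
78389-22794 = 55595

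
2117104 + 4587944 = 6705048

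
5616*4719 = 26501904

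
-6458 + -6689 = -13147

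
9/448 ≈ 0.0201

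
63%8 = 7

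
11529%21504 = 11529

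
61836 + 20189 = 82025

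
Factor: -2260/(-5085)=2^2 * 3^(-2)=4/9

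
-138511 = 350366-488877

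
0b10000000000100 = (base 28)ack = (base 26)c36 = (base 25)d2l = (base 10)8196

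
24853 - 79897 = -55044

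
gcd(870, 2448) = 6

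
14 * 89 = 1246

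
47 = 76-29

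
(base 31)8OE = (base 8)20376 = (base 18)1814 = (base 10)8446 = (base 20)1126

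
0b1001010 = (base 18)42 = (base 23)35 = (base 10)74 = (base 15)4e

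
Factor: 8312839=577^1*14407^1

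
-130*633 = -82290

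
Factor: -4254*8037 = -1*2^1*3^3*19^1*47^1*709^1 = -34189398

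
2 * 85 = 170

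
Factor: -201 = -1*3^1*67^1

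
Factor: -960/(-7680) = 2^(-3) = 1/8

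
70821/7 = 10117 + 2/7 ≈ 10117.29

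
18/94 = 9/47 ≈ 0.191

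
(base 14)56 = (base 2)1001100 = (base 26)2o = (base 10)76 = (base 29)2i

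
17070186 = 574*29739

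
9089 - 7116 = 1973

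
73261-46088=27173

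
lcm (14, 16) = 112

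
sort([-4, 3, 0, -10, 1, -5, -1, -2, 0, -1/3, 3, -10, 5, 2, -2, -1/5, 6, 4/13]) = [-10, -10, -5, -4, -2, -2, -1, -1/3, -1/5, 0, 0, 4/13, 1, 2, 3, 3, 5, 6]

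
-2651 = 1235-3886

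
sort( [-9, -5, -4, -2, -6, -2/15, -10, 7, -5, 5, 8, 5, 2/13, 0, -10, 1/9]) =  [-10, -10, -9, -6, -5, -5, -4, -2, -2/15, 0, 1/9, 2/13, 5, 5, 7, 8]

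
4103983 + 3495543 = 7599526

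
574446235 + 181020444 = 755466679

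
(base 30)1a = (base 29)1b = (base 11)37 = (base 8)50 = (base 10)40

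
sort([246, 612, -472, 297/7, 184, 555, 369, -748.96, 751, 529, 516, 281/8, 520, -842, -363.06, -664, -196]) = [-842, -748.96, -664, -472, -363.06, -196, 281/8, 297/7, 184, 246, 369, 516, 520, 529, 555, 612, 751]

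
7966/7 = 1138 = 1138.00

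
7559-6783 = 776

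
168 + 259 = 427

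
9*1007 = 9063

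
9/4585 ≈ 0.00196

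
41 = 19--22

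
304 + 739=1043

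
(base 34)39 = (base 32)3f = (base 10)111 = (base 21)56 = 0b1101111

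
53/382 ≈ 0.139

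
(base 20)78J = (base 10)2979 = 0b101110100011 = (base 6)21443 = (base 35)2F4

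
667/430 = 1 + 237/430≈1.55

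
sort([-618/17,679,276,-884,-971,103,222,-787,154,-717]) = [-971,-884,-787,-717,-618/17,103,154,222,276,679]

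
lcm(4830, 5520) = 38640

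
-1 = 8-9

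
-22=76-98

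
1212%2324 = 1212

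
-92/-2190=46/1095≈0.0420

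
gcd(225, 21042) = 9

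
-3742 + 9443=5701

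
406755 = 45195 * 9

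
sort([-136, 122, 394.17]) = [-136, 122, 394.17]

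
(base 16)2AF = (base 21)1BF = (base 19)1H3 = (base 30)MR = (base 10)687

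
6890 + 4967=11857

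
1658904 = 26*63804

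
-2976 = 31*(-96)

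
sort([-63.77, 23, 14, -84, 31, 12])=[-84, -63.77, 12, 14, 23, 31]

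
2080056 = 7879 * 264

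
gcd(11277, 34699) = 7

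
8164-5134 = 3030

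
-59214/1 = -59214 = -59214.00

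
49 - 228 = -179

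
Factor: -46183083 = -1*3^1*15394361^1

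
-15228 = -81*188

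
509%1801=509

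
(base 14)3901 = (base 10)9997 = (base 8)23415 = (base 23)ikf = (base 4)2130031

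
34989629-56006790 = -21017161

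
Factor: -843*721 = -1*3^1*7^1*103^1*281^1 = -607803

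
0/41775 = 0 = 0.00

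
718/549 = 1 + 169/549 ≈ 1.31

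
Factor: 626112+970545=3^1 * 17^1 * 31307^1=1596657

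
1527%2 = 1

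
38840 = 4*9710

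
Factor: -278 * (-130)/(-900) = -1 * 3^(-2) * 5^(-1) * 13^1 * 139^1 = -1807/45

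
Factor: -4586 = -1*2^1*2293^1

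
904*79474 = 71844496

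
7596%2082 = 1350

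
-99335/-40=2483 + 3/8 ≈ 2483.38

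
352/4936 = 44/617 ≈ 0.0713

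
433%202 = 29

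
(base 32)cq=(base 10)410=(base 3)120012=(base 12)2a2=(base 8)632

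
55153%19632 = 15889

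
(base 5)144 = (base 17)2f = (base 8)61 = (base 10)49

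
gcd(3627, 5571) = 9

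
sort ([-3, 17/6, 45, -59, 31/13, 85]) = [-59, -3, 31/13, 17/6, 45, 85]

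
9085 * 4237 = 38493145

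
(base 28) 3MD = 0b101110100101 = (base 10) 2981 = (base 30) 39B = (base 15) D3B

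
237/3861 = 79/1287 ≈ 0.0614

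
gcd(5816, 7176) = 8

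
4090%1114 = 748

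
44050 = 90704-46654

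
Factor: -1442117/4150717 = -1*41^(-1)*67^(-1)*691^1*1511^(-1)*2087^1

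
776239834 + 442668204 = 1218908038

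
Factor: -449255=-1*5^1*19^1*4729^1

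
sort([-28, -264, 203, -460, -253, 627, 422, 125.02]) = [-460, -264, -253, -28, 125.02, 203, 422, 627]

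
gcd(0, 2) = 2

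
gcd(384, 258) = 6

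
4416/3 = 1472 = 1472.00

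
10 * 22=220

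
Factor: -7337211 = -1 * 3^1 * 7^2 * 19^1 * 37^1 * 71^1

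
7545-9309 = -1764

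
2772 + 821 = 3593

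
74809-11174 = 63635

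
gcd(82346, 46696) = 2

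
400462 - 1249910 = -849448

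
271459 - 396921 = -125462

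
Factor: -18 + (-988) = -1*2^1*503^1 = -1006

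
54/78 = 9/13≈0.692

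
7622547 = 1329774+6292773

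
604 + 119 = 723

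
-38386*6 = -230316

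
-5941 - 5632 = -11573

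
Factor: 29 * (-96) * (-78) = 2^6 * 3^2 * 13^1 * 29^1 = 217152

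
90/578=45/289 ≈ 0.156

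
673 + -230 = 443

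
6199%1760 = 919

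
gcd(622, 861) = 1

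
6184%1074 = 814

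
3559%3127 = 432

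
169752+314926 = 484678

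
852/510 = 142/85 ≈ 1.67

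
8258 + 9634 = 17892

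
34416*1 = 34416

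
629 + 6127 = 6756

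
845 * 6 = 5070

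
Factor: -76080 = -1 * 2^4 * 3^1 * 5^1 * 317^1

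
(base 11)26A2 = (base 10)3500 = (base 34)30W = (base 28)4D0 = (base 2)110110101100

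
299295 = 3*99765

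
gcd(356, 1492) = 4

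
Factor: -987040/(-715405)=2^5 * 31^1 * 719^(-1)=992/719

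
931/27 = 34 + 13/27 ≈ 34.48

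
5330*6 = 31980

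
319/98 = 3+25/98 ≈ 3.26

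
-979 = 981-1960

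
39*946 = 36894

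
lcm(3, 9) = 9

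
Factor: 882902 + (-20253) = 862649^1 = 862649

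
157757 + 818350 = 976107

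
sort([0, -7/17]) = [-7/17, 0]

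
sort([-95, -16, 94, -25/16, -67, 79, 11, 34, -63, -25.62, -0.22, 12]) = [-95, -67, -63, -25.62, -16, -25/16, -0.22, 11, 12, 34, 79, 94]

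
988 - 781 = 207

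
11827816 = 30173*392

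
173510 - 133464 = 40046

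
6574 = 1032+5542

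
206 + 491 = 697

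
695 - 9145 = -8450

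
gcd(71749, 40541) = 1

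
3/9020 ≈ 0.000333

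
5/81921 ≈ 0.0000610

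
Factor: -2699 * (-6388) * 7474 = 2^3 * 37^1 * 101^1 * 1597^1 * 2699^1 = 128860818488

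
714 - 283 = 431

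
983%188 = 43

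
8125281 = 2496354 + 5628927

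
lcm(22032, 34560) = 1762560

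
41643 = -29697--71340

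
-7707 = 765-8472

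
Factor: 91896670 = 2^1 * 5^1 * 9189667^1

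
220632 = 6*36772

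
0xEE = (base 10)238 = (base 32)7E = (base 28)8E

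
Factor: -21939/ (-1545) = 5^ (-1)*71^1 = 71/5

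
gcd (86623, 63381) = 1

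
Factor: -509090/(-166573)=2^1 * 5^1 * 11^(-1) * 19^(-1) * 797^(-1) * 50909^1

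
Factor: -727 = -1 * 727^1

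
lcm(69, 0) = 0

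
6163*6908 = 42574004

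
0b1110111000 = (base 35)r7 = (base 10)952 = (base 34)s0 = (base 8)1670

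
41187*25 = 1029675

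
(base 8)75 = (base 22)2h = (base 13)49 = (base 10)61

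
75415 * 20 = 1508300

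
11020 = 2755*4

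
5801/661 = 8 + 513/661 ≈ 8.78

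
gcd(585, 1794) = 39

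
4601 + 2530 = 7131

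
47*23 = 1081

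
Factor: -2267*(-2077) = 31^1*67^1*2267^1 = 4708559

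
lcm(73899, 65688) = 591192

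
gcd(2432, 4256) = 608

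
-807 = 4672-5479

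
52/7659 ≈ 0.00679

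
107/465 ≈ 0.230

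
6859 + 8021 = 14880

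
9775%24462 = 9775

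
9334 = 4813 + 4521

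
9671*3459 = 33451989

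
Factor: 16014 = 2^1*3^1*17^1*157^1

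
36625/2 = 18312 + 1/2 = 18312.50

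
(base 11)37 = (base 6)104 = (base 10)40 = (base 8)50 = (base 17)26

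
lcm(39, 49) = 1911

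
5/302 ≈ 0.0166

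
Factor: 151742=2^1*17^1*4463^1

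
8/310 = 4/155≈0.0258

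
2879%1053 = 773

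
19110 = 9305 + 9805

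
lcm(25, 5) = 25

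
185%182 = 3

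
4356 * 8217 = 35793252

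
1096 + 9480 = 10576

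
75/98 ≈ 0.765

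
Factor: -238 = -1 * 2^1 * 7^1 * 17^1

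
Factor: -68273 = -1*67^1*1019^1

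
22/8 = 11/4 = 2.75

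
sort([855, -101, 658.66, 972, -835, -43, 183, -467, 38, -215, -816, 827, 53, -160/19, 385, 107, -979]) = [-979, -835, -816, -467, -215, -101, -43, -160/19, 38, 53, 107, 183, 385, 658.66, 827, 855, 972]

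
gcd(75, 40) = 5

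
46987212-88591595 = -41604383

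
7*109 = 763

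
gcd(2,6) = 2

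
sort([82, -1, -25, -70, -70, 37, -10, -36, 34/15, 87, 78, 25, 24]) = [-70, -70, -36, -25, -10, -1, 34/15, 24, 25, 37, 78, 82, 87]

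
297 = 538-241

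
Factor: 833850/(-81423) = -1 * 2^1 * 5^2 * 17^1 * 83^(-1) = -850/83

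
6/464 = 3/232 ≈ 0.0129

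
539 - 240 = 299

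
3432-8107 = -4675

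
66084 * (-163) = -10771692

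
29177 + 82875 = 112052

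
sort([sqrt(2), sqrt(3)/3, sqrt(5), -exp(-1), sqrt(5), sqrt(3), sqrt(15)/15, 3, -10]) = [-10, -exp(-1), sqrt(15)/15, sqrt(3)/3, sqrt(2), sqrt(3), sqrt(5), sqrt(5), 3]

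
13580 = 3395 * 4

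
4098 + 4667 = 8765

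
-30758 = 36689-67447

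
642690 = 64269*10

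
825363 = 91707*9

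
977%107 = 14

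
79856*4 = 319424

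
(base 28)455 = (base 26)4m5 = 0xcd1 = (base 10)3281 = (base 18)a25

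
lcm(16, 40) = 80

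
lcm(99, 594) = 594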